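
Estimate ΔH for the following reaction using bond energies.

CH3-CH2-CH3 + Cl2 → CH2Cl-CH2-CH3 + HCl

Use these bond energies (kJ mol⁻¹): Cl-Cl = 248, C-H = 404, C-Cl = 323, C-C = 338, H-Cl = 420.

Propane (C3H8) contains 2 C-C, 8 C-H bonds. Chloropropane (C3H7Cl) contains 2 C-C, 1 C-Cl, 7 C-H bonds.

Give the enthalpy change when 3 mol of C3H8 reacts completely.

ΔH = −273 kJ

Bonds broken (reactants):
  C-C: 2 × 338 = 676
  C-H: 8 × 404 = 3232
  Cl-Cl: 1 × 248 = 248
  Σ(broken) = 4156 kJ
Bonds formed (products):
  C-C: 2 × 338 = 676
  C-Cl: 1 × 323 = 323
  C-H: 7 × 404 = 2828
  H-Cl: 1 × 420 = 420
  Σ(formed) = 4247 kJ
ΔH = Σ(broken) − Σ(formed) = 4156 − 4247 = −91 kJ
For 3× the reaction as written: 3 × (−91) = −273 kJ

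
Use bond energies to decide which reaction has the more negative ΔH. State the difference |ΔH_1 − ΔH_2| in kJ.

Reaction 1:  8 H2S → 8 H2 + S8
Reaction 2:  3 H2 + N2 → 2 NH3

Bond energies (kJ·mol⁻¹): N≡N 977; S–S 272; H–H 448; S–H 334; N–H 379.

Reaction 1:
  Bonds broken (reactants):
    S–H: 16 × 334 = 5344
    Σ(broken) = 5344 kJ
  Bonds formed (products):
    H–H: 8 × 448 = 3584
    S–S: 8 × 272 = 2176
    Σ(formed) = 5760 kJ
  ΔH_1 = 5344 − 5760 = −416 kJ
Reaction 2:
  Bonds broken (reactants):
    H–H: 3 × 448 = 1344
    N≡N: 1 × 977 = 977
    Σ(broken) = 2321 kJ
  Bonds formed (products):
    N–H: 6 × 379 = 2274
    Σ(formed) = 2274 kJ
  ΔH_2 = 2321 − 2274 = +47 kJ
ΔH_1 − ΔH_2 = −463 kJ, so reaction 1 has the more negative ΔH; |ΔH_1 − ΔH_2| = 463 kJ.

Reaction 1, by 463 kJ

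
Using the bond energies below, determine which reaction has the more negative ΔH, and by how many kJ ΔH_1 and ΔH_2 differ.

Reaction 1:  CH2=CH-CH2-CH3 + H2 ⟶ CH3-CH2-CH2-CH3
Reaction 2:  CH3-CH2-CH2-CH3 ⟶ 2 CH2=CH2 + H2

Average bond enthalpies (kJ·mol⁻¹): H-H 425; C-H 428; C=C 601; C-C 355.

Reaction 1:
  Bonds broken (reactants):
    C-C: 2 × 355 = 710
    C-H: 8 × 428 = 3424
    C=C: 1 × 601 = 601
    H-H: 1 × 425 = 425
    Σ(broken) = 5160 kJ
  Bonds formed (products):
    C-C: 3 × 355 = 1065
    C-H: 10 × 428 = 4280
    Σ(formed) = 5345 kJ
  ΔH_1 = 5160 − 5345 = −185 kJ
Reaction 2:
  Bonds broken (reactants):
    C-C: 3 × 355 = 1065
    C-H: 10 × 428 = 4280
    Σ(broken) = 5345 kJ
  Bonds formed (products):
    C-H: 8 × 428 = 3424
    C=C: 2 × 601 = 1202
    H-H: 1 × 425 = 425
    Σ(formed) = 5051 kJ
  ΔH_2 = 5345 − 5051 = +294 kJ
ΔH_1 − ΔH_2 = −479 kJ, so reaction 1 has the more negative ΔH; |ΔH_1 − ΔH_2| = 479 kJ.

Reaction 1, by 479 kJ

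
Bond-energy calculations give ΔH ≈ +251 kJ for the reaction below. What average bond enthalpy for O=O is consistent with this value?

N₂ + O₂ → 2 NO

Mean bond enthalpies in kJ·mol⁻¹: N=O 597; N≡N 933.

Let D be the O=O bond energy.
Σ(broken) = 1×933 + 1×D = 933 + D
Σ(formed) = 2×597 = 1194
ΔH = Σ(broken) − Σ(formed) = (933 + D) − (1194) = −261 + D
Setting this equal to +251 kJ gives D = 512 kJ/mol.

D(O=O) ≈ 512 kJ/mol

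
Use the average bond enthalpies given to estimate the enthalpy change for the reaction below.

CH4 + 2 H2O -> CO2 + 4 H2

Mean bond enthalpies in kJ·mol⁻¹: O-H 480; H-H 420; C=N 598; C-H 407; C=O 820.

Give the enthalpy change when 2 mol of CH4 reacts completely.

ΔH = +456 kJ

Bonds broken (reactants):
  C-H: 4 × 407 = 1628
  O-H: 4 × 480 = 1920
  Σ(broken) = 3548 kJ
Bonds formed (products):
  C=O: 2 × 820 = 1640
  H-H: 4 × 420 = 1680
  Σ(formed) = 3320 kJ
ΔH = Σ(broken) − Σ(formed) = 3548 − 3320 = +228 kJ
For 2× the reaction as written: 2 × (+228) = +456 kJ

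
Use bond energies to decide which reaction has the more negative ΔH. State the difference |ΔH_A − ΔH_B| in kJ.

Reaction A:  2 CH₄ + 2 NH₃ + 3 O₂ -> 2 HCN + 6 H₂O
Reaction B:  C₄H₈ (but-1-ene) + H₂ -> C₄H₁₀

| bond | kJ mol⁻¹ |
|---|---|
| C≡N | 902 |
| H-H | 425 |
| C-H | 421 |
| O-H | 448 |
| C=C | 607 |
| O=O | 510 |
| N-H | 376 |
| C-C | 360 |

Reaction A, by 698 kJ

Reaction A:
  Bonds broken (reactants):
    C-H: 8 × 421 = 3368
    N-H: 6 × 376 = 2256
    O=O: 3 × 510 = 1530
    Σ(broken) = 7154 kJ
  Bonds formed (products):
    C≡N: 2 × 902 = 1804
    C-H: 2 × 421 = 842
    O-H: 12 × 448 = 5376
    Σ(formed) = 8022 kJ
  ΔH_A = 7154 − 8022 = −868 kJ
Reaction B:
  Bonds broken (reactants):
    C-C: 2 × 360 = 720
    C-H: 8 × 421 = 3368
    C=C: 1 × 607 = 607
    H-H: 1 × 425 = 425
    Σ(broken) = 5120 kJ
  Bonds formed (products):
    C-C: 3 × 360 = 1080
    C-H: 10 × 421 = 4210
    Σ(formed) = 5290 kJ
  ΔH_B = 5120 − 5290 = −170 kJ
ΔH_A − ΔH_B = −698 kJ, so reaction A has the more negative ΔH; |ΔH_A − ΔH_B| = 698 kJ.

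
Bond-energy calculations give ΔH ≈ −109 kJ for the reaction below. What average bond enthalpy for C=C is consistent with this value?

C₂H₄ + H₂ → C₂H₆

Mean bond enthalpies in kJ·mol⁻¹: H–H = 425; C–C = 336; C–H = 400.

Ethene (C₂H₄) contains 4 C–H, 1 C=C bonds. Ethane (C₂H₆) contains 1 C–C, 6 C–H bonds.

Let D be the C=C bond energy.
Σ(broken) = 4×400 + 1×D + 1×425 = 2025 + D
Σ(formed) = 1×336 + 6×400 = 2736
ΔH = Σ(broken) − Σ(formed) = (2025 + D) − (2736) = −711 + D
Setting this equal to −109 kJ gives D = 602 kJ/mol.

D(C=C) ≈ 602 kJ/mol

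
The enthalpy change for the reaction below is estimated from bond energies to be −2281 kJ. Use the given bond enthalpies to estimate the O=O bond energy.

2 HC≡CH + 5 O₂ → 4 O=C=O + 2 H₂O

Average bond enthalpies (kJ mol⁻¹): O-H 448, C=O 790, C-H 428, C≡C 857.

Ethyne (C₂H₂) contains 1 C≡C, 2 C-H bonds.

Let D be the O=O bond energy.
Σ(broken) = 2×857 + 4×428 + 5×D = 3426 + 5D
Σ(formed) = 8×790 + 4×448 = 8112
ΔH = Σ(broken) − Σ(formed) = (3426 + 5D) − (8112) = −4686 + 5D
Setting this equal to −2281 kJ gives 5D = 2405, so D = 481 kJ/mol.

D(O=O) ≈ 481 kJ/mol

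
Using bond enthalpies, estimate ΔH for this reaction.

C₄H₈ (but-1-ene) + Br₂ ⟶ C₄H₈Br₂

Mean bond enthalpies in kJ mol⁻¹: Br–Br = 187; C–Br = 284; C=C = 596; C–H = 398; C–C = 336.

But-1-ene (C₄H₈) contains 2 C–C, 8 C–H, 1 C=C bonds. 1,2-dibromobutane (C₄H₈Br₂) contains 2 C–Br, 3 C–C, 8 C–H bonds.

ΔH ≈ −121 kJ

Bonds broken (reactants):
  Br–Br: 1 × 187 = 187
  C–C: 2 × 336 = 672
  C–H: 8 × 398 = 3184
  C=C: 1 × 596 = 596
  Σ(broken) = 4639 kJ
Bonds formed (products):
  C–Br: 2 × 284 = 568
  C–C: 3 × 336 = 1008
  C–H: 8 × 398 = 3184
  Σ(formed) = 4760 kJ
ΔH = Σ(broken) − Σ(formed) = 4639 − 4760 = −121 kJ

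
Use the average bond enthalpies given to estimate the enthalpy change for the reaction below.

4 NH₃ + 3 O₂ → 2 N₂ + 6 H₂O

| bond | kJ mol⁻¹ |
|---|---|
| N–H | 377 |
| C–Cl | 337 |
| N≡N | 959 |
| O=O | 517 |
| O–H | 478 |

Bonds broken (reactants):
  N–H: 12 × 377 = 4524
  O=O: 3 × 517 = 1551
  Σ(broken) = 6075 kJ
Bonds formed (products):
  N≡N: 2 × 959 = 1918
  O–H: 12 × 478 = 5736
  Σ(formed) = 7654 kJ
ΔH = Σ(broken) − Σ(formed) = 6075 − 7654 = −1579 kJ

ΔH ≈ −1579 kJ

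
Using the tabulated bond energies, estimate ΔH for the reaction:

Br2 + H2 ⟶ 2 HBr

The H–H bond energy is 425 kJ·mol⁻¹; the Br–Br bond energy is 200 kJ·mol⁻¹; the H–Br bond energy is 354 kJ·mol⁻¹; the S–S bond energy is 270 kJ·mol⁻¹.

Bonds broken (reactants):
  Br–Br: 1 × 200 = 200
  H–H: 1 × 425 = 425
  Σ(broken) = 625 kJ
Bonds formed (products):
  H–Br: 2 × 354 = 708
  Σ(formed) = 708 kJ
ΔH = Σ(broken) − Σ(formed) = 625 − 708 = −83 kJ

ΔH ≈ −83 kJ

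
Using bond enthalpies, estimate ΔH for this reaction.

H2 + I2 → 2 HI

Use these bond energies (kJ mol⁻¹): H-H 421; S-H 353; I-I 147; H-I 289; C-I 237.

Bonds broken (reactants):
  H-H: 1 × 421 = 421
  I-I: 1 × 147 = 147
  Σ(broken) = 568 kJ
Bonds formed (products):
  H-I: 2 × 289 = 578
  Σ(formed) = 578 kJ
ΔH = Σ(broken) − Σ(formed) = 568 − 578 = −10 kJ

ΔH ≈ −10 kJ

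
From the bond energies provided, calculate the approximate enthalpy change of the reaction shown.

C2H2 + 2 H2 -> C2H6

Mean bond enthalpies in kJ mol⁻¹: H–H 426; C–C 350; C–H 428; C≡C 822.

Bonds broken (reactants):
  C≡C: 1 × 822 = 822
  C–H: 2 × 428 = 856
  H–H: 2 × 426 = 852
  Σ(broken) = 2530 kJ
Bonds formed (products):
  C–C: 1 × 350 = 350
  C–H: 6 × 428 = 2568
  Σ(formed) = 2918 kJ
ΔH = Σ(broken) − Σ(formed) = 2530 − 2918 = −388 kJ

ΔH ≈ −388 kJ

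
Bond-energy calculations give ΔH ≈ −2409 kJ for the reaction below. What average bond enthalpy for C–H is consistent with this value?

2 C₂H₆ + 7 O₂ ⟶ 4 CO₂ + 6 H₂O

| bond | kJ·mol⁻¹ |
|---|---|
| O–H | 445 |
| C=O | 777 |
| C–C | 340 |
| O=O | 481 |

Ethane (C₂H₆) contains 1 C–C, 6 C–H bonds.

Let D be the C–H bond energy.
Σ(broken) = 2×340 + 12×D + 7×481 = 4047 + 12D
Σ(formed) = 8×777 + 12×445 = 11556
ΔH = Σ(broken) − Σ(formed) = (4047 + 12D) − (11556) = −7509 + 12D
Setting this equal to −2409 kJ gives 12D = 5100, so D = 425 kJ/mol.

D(C–H) ≈ 425 kJ/mol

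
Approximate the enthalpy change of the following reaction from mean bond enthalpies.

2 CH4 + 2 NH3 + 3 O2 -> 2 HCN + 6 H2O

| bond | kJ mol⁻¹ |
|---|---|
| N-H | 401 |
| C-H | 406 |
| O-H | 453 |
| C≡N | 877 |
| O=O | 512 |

Bonds broken (reactants):
  C-H: 8 × 406 = 3248
  N-H: 6 × 401 = 2406
  O=O: 3 × 512 = 1536
  Σ(broken) = 7190 kJ
Bonds formed (products):
  C≡N: 2 × 877 = 1754
  C-H: 2 × 406 = 812
  O-H: 12 × 453 = 5436
  Σ(formed) = 8002 kJ
ΔH = Σ(broken) − Σ(formed) = 7190 − 8002 = −812 kJ

ΔH ≈ −812 kJ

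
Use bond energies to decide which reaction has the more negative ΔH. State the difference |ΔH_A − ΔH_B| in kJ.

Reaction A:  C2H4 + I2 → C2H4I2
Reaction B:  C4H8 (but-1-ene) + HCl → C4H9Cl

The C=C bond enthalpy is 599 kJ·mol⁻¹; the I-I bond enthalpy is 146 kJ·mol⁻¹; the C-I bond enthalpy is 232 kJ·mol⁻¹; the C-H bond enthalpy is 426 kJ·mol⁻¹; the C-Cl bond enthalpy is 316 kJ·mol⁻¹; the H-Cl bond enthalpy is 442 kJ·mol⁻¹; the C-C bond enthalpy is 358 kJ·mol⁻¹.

Reaction A, by 18 kJ

Reaction A:
  Bonds broken (reactants):
    C-H: 4 × 426 = 1704
    C=C: 1 × 599 = 599
    I-I: 1 × 146 = 146
    Σ(broken) = 2449 kJ
  Bonds formed (products):
    C-C: 1 × 358 = 358
    C-H: 4 × 426 = 1704
    C-I: 2 × 232 = 464
    Σ(formed) = 2526 kJ
  ΔH_A = 2449 − 2526 = −77 kJ
Reaction B:
  Bonds broken (reactants):
    C-C: 2 × 358 = 716
    C-H: 8 × 426 = 3408
    C=C: 1 × 599 = 599
    H-Cl: 1 × 442 = 442
    Σ(broken) = 5165 kJ
  Bonds formed (products):
    C-C: 3 × 358 = 1074
    C-Cl: 1 × 316 = 316
    C-H: 9 × 426 = 3834
    Σ(formed) = 5224 kJ
  ΔH_B = 5165 − 5224 = −59 kJ
ΔH_A − ΔH_B = −18 kJ, so reaction A has the more negative ΔH; |ΔH_A − ΔH_B| = 18 kJ.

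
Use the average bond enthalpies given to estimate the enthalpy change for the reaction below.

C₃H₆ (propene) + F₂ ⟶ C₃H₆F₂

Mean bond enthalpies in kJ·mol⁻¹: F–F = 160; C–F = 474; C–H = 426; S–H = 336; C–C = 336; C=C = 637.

ΔH ≈ −487 kJ

Bonds broken (reactants):
  C–C: 1 × 336 = 336
  C–H: 6 × 426 = 2556
  C=C: 1 × 637 = 637
  F–F: 1 × 160 = 160
  Σ(broken) = 3689 kJ
Bonds formed (products):
  C–C: 2 × 336 = 672
  C–F: 2 × 474 = 948
  C–H: 6 × 426 = 2556
  Σ(formed) = 4176 kJ
ΔH = Σ(broken) − Σ(formed) = 3689 − 4176 = −487 kJ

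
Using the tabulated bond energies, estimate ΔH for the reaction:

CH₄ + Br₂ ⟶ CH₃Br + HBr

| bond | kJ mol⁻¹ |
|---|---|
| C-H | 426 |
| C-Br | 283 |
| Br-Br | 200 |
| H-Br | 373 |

ΔH ≈ −30 kJ

Bonds broken (reactants):
  Br-Br: 1 × 200 = 200
  C-H: 4 × 426 = 1704
  Σ(broken) = 1904 kJ
Bonds formed (products):
  C-Br: 1 × 283 = 283
  C-H: 3 × 426 = 1278
  H-Br: 1 × 373 = 373
  Σ(formed) = 1934 kJ
ΔH = Σ(broken) − Σ(formed) = 1904 − 1934 = −30 kJ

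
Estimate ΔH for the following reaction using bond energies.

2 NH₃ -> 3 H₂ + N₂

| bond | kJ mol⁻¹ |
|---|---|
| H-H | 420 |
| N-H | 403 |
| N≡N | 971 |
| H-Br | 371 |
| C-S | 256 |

ΔH ≈ +187 kJ

Bonds broken (reactants):
  N-H: 6 × 403 = 2418
  Σ(broken) = 2418 kJ
Bonds formed (products):
  H-H: 3 × 420 = 1260
  N≡N: 1 × 971 = 971
  Σ(formed) = 2231 kJ
ΔH = Σ(broken) − Σ(formed) = 2418 − 2231 = +187 kJ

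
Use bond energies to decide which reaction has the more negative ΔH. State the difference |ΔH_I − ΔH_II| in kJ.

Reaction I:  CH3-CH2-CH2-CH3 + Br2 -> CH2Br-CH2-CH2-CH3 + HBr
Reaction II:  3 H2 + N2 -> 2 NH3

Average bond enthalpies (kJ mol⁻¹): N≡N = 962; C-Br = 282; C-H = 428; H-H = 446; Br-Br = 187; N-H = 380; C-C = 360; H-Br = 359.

Reaction I:
  Bonds broken (reactants):
    Br-Br: 1 × 187 = 187
    C-C: 3 × 360 = 1080
    C-H: 10 × 428 = 4280
    Σ(broken) = 5547 kJ
  Bonds formed (products):
    C-Br: 1 × 282 = 282
    C-C: 3 × 360 = 1080
    C-H: 9 × 428 = 3852
    H-Br: 1 × 359 = 359
    Σ(formed) = 5573 kJ
  ΔH_I = 5547 − 5573 = −26 kJ
Reaction II:
  Bonds broken (reactants):
    H-H: 3 × 446 = 1338
    N≡N: 1 × 962 = 962
    Σ(broken) = 2300 kJ
  Bonds formed (products):
    N-H: 6 × 380 = 2280
    Σ(formed) = 2280 kJ
  ΔH_II = 2300 − 2280 = +20 kJ
ΔH_I − ΔH_II = −46 kJ, so reaction I has the more negative ΔH; |ΔH_I − ΔH_II| = 46 kJ.

Reaction I, by 46 kJ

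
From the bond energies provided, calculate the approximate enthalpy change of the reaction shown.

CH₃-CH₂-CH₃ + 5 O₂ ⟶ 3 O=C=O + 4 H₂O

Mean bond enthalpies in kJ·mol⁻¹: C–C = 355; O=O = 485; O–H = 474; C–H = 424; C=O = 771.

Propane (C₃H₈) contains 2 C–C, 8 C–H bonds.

Bonds broken (reactants):
  C–C: 2 × 355 = 710
  C–H: 8 × 424 = 3392
  O=O: 5 × 485 = 2425
  Σ(broken) = 6527 kJ
Bonds formed (products):
  C=O: 6 × 771 = 4626
  O–H: 8 × 474 = 3792
  Σ(formed) = 8418 kJ
ΔH = Σ(broken) − Σ(formed) = 6527 − 8418 = −1891 kJ

ΔH ≈ −1891 kJ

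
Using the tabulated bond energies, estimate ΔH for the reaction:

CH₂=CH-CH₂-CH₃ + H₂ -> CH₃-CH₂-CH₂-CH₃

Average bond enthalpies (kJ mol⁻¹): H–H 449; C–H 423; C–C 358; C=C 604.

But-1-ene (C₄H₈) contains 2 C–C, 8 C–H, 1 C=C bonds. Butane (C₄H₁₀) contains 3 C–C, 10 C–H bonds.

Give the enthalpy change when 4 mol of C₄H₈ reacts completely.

Bonds broken (reactants):
  C–C: 2 × 358 = 716
  C–H: 8 × 423 = 3384
  C=C: 1 × 604 = 604
  H–H: 1 × 449 = 449
  Σ(broken) = 5153 kJ
Bonds formed (products):
  C–C: 3 × 358 = 1074
  C–H: 10 × 423 = 4230
  Σ(formed) = 5304 kJ
ΔH = Σ(broken) − Σ(formed) = 5153 − 5304 = −151 kJ
For 4× the reaction as written: 4 × (−151) = −604 kJ

ΔH = −604 kJ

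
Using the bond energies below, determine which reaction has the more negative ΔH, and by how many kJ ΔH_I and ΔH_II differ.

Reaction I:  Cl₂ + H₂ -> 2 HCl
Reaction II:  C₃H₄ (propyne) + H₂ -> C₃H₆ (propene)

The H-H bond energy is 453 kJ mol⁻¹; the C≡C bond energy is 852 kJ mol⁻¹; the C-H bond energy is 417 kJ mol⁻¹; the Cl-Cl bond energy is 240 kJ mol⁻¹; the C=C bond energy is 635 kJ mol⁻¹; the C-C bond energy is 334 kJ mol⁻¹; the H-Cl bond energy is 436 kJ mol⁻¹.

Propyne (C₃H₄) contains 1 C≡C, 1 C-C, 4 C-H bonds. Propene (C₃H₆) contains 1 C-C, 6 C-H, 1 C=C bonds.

Reaction I, by 15 kJ

Reaction I:
  Bonds broken (reactants):
    Cl-Cl: 1 × 240 = 240
    H-H: 1 × 453 = 453
    Σ(broken) = 693 kJ
  Bonds formed (products):
    H-Cl: 2 × 436 = 872
    Σ(formed) = 872 kJ
  ΔH_I = 693 − 872 = −179 kJ
Reaction II:
  Bonds broken (reactants):
    C≡C: 1 × 852 = 852
    C-C: 1 × 334 = 334
    C-H: 4 × 417 = 1668
    H-H: 1 × 453 = 453
    Σ(broken) = 3307 kJ
  Bonds formed (products):
    C-C: 1 × 334 = 334
    C-H: 6 × 417 = 2502
    C=C: 1 × 635 = 635
    Σ(formed) = 3471 kJ
  ΔH_II = 3307 − 3471 = −164 kJ
ΔH_I − ΔH_II = −15 kJ, so reaction I has the more negative ΔH; |ΔH_I − ΔH_II| = 15 kJ.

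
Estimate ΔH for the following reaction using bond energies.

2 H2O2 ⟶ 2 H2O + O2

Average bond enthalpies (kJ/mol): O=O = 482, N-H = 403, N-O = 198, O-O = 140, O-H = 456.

Bonds broken (reactants):
  O-H: 4 × 456 = 1824
  O-O: 2 × 140 = 280
  Σ(broken) = 2104 kJ
Bonds formed (products):
  O-H: 4 × 456 = 1824
  O=O: 1 × 482 = 482
  Σ(formed) = 2306 kJ
ΔH = Σ(broken) − Σ(formed) = 2104 − 2306 = −202 kJ

ΔH ≈ −202 kJ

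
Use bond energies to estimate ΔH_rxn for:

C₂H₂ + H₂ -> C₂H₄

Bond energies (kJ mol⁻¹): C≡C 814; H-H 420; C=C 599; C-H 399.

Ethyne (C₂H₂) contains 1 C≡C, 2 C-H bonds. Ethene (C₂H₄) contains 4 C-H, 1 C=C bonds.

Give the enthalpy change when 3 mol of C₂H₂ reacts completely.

ΔH = −489 kJ

Bonds broken (reactants):
  C≡C: 1 × 814 = 814
  C-H: 2 × 399 = 798
  H-H: 1 × 420 = 420
  Σ(broken) = 2032 kJ
Bonds formed (products):
  C-H: 4 × 399 = 1596
  C=C: 1 × 599 = 599
  Σ(formed) = 2195 kJ
ΔH = Σ(broken) − Σ(formed) = 2032 − 2195 = −163 kJ
For 3× the reaction as written: 3 × (−163) = −489 kJ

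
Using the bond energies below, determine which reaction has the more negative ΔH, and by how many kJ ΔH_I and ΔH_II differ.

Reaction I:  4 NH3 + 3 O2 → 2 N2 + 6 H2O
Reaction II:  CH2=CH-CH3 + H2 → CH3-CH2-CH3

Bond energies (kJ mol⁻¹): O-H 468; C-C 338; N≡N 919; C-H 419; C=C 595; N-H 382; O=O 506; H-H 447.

Reaction I, by 1218 kJ

Reaction I:
  Bonds broken (reactants):
    N-H: 12 × 382 = 4584
    O=O: 3 × 506 = 1518
    Σ(broken) = 6102 kJ
  Bonds formed (products):
    N≡N: 2 × 919 = 1838
    O-H: 12 × 468 = 5616
    Σ(formed) = 7454 kJ
  ΔH_I = 6102 − 7454 = −1352 kJ
Reaction II:
  Bonds broken (reactants):
    C-C: 1 × 338 = 338
    C-H: 6 × 419 = 2514
    C=C: 1 × 595 = 595
    H-H: 1 × 447 = 447
    Σ(broken) = 3894 kJ
  Bonds formed (products):
    C-C: 2 × 338 = 676
    C-H: 8 × 419 = 3352
    Σ(formed) = 4028 kJ
  ΔH_II = 3894 − 4028 = −134 kJ
ΔH_I − ΔH_II = −1218 kJ, so reaction I has the more negative ΔH; |ΔH_I − ΔH_II| = 1218 kJ.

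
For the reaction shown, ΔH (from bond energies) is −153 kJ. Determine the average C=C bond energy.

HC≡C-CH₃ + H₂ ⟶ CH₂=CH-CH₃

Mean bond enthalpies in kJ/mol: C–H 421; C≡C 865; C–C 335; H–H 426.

D(C=C) ≈ 602 kJ/mol

Let D be the C=C bond energy.
Σ(broken) = 1×865 + 1×335 + 4×421 + 1×426 = 3310
Σ(formed) = 1×335 + 6×421 + 1×D = 2861 + D
ΔH = Σ(broken) − Σ(formed) = (3310) − (2861 + D) = +449 − D
Setting this equal to −153 kJ gives D = 602 kJ/mol.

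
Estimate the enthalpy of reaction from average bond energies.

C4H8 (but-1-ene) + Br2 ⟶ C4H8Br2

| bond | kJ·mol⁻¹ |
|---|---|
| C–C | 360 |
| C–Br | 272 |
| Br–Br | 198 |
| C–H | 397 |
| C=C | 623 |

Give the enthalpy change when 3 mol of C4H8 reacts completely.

Bonds broken (reactants):
  Br–Br: 1 × 198 = 198
  C–C: 2 × 360 = 720
  C–H: 8 × 397 = 3176
  C=C: 1 × 623 = 623
  Σ(broken) = 4717 kJ
Bonds formed (products):
  C–Br: 2 × 272 = 544
  C–C: 3 × 360 = 1080
  C–H: 8 × 397 = 3176
  Σ(formed) = 4800 kJ
ΔH = Σ(broken) − Σ(formed) = 4717 − 4800 = −83 kJ
For 3× the reaction as written: 3 × (−83) = −249 kJ

ΔH = −249 kJ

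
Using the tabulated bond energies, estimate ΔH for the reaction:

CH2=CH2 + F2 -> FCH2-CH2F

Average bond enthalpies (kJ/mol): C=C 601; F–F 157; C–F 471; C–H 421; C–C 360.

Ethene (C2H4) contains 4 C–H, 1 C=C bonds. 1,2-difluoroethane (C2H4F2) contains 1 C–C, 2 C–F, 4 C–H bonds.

Bonds broken (reactants):
  C–H: 4 × 421 = 1684
  C=C: 1 × 601 = 601
  F–F: 1 × 157 = 157
  Σ(broken) = 2442 kJ
Bonds formed (products):
  C–C: 1 × 360 = 360
  C–F: 2 × 471 = 942
  C–H: 4 × 421 = 1684
  Σ(formed) = 2986 kJ
ΔH = Σ(broken) − Σ(formed) = 2442 − 2986 = −544 kJ

ΔH ≈ −544 kJ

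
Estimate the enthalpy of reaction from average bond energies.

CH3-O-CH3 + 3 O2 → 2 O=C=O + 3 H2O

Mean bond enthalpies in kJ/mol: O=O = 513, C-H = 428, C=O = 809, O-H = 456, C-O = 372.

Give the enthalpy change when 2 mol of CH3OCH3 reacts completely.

Bonds broken (reactants):
  C-H: 6 × 428 = 2568
  C-O: 2 × 372 = 744
  O=O: 3 × 513 = 1539
  Σ(broken) = 4851 kJ
Bonds formed (products):
  C=O: 4 × 809 = 3236
  O-H: 6 × 456 = 2736
  Σ(formed) = 5972 kJ
ΔH = Σ(broken) − Σ(formed) = 4851 − 5972 = −1121 kJ
For 2× the reaction as written: 2 × (−1121) = −2242 kJ

ΔH = −2242 kJ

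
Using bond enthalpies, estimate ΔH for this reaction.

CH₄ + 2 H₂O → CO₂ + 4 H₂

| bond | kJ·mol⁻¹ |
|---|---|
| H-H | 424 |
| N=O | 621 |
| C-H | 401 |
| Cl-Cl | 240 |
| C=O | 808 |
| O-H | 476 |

ΔH ≈ +196 kJ

Bonds broken (reactants):
  C-H: 4 × 401 = 1604
  O-H: 4 × 476 = 1904
  Σ(broken) = 3508 kJ
Bonds formed (products):
  C=O: 2 × 808 = 1616
  H-H: 4 × 424 = 1696
  Σ(formed) = 3312 kJ
ΔH = Σ(broken) − Σ(formed) = 3508 − 3312 = +196 kJ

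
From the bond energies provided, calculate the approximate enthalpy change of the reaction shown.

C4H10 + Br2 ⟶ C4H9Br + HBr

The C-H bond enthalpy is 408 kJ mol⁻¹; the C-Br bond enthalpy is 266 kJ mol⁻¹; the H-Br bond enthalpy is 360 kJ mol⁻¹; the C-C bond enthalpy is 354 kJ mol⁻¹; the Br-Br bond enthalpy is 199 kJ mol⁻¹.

Bonds broken (reactants):
  Br-Br: 1 × 199 = 199
  C-C: 3 × 354 = 1062
  C-H: 10 × 408 = 4080
  Σ(broken) = 5341 kJ
Bonds formed (products):
  C-Br: 1 × 266 = 266
  C-C: 3 × 354 = 1062
  C-H: 9 × 408 = 3672
  H-Br: 1 × 360 = 360
  Σ(formed) = 5360 kJ
ΔH = Σ(broken) − Σ(formed) = 5341 − 5360 = −19 kJ

ΔH ≈ −19 kJ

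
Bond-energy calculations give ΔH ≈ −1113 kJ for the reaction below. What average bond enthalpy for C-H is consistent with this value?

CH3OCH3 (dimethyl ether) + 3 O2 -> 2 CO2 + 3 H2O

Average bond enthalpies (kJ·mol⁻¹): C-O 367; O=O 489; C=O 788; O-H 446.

D(C-H) ≈ 419 kJ/mol

Let D be the C-H bond energy.
Σ(broken) = 6×D + 2×367 + 3×489 = 2201 + 6D
Σ(formed) = 4×788 + 6×446 = 5828
ΔH = Σ(broken) − Σ(formed) = (2201 + 6D) − (5828) = −3627 + 6D
Setting this equal to −1113 kJ gives 6D = 2514, so D = 419 kJ/mol.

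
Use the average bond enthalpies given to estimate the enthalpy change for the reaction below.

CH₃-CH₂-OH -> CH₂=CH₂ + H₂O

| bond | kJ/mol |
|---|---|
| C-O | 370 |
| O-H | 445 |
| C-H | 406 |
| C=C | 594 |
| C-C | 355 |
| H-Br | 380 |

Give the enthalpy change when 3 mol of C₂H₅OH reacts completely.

Bonds broken (reactants):
  C-C: 1 × 355 = 355
  C-H: 5 × 406 = 2030
  C-O: 1 × 370 = 370
  O-H: 1 × 445 = 445
  Σ(broken) = 3200 kJ
Bonds formed (products):
  C-H: 4 × 406 = 1624
  C=C: 1 × 594 = 594
  O-H: 2 × 445 = 890
  Σ(formed) = 3108 kJ
ΔH = Σ(broken) − Σ(formed) = 3200 − 3108 = +92 kJ
For 3× the reaction as written: 3 × (+92) = +276 kJ

ΔH = +276 kJ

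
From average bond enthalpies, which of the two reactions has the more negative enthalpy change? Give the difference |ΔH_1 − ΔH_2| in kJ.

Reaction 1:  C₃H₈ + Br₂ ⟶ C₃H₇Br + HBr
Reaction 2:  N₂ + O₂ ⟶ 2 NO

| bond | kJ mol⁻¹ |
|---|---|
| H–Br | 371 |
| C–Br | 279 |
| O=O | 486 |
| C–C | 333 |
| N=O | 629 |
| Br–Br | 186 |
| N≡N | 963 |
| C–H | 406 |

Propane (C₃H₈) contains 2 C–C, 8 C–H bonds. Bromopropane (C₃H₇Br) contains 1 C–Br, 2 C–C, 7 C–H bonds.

Reaction 1:
  Bonds broken (reactants):
    Br–Br: 1 × 186 = 186
    C–C: 2 × 333 = 666
    C–H: 8 × 406 = 3248
    Σ(broken) = 4100 kJ
  Bonds formed (products):
    C–Br: 1 × 279 = 279
    C–C: 2 × 333 = 666
    C–H: 7 × 406 = 2842
    H–Br: 1 × 371 = 371
    Σ(formed) = 4158 kJ
  ΔH_1 = 4100 − 4158 = −58 kJ
Reaction 2:
  Bonds broken (reactants):
    N≡N: 1 × 963 = 963
    O=O: 1 × 486 = 486
    Σ(broken) = 1449 kJ
  Bonds formed (products):
    N=O: 2 × 629 = 1258
    Σ(formed) = 1258 kJ
  ΔH_2 = 1449 − 1258 = +191 kJ
ΔH_1 − ΔH_2 = −249 kJ, so reaction 1 has the more negative ΔH; |ΔH_1 − ΔH_2| = 249 kJ.

Reaction 1, by 249 kJ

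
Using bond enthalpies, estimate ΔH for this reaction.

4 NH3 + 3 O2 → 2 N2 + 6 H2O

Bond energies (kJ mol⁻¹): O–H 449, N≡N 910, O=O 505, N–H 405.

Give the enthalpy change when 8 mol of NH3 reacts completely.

Bonds broken (reactants):
  N–H: 12 × 405 = 4860
  O=O: 3 × 505 = 1515
  Σ(broken) = 6375 kJ
Bonds formed (products):
  N≡N: 2 × 910 = 1820
  O–H: 12 × 449 = 5388
  Σ(formed) = 7208 kJ
ΔH = Σ(broken) − Σ(formed) = 6375 − 7208 = −833 kJ
For 2× the reaction as written: 2 × (−833) = −1666 kJ

ΔH = −1666 kJ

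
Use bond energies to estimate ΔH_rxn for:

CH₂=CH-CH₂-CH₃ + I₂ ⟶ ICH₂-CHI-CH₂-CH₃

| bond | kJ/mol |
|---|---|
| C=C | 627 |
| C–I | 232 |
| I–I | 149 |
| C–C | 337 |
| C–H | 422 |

Bonds broken (reactants):
  C–C: 2 × 337 = 674
  C–H: 8 × 422 = 3376
  C=C: 1 × 627 = 627
  I–I: 1 × 149 = 149
  Σ(broken) = 4826 kJ
Bonds formed (products):
  C–C: 3 × 337 = 1011
  C–H: 8 × 422 = 3376
  C–I: 2 × 232 = 464
  Σ(formed) = 4851 kJ
ΔH = Σ(broken) − Σ(formed) = 4826 − 4851 = −25 kJ

ΔH ≈ −25 kJ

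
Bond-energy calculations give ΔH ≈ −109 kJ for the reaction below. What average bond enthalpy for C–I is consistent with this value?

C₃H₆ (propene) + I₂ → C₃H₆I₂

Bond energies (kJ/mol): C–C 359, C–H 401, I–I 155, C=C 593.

Let D be the C–I bond energy.
Σ(broken) = 1×359 + 6×401 + 1×593 + 1×155 = 3513
Σ(formed) = 2×359 + 6×401 + 2×D = 3124 + 2D
ΔH = Σ(broken) − Σ(formed) = (3513) − (3124 + 2D) = +389 − 2D
Setting this equal to −109 kJ gives 2D = 498, so D = 249 kJ/mol.

D(C–I) ≈ 249 kJ/mol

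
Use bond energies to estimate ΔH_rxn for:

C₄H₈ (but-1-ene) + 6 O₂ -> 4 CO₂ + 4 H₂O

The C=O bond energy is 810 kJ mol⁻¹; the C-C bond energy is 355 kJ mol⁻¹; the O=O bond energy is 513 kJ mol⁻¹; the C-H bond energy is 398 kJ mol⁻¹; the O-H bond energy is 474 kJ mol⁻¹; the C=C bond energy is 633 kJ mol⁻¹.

Bonds broken (reactants):
  C-C: 2 × 355 = 710
  C-H: 8 × 398 = 3184
  C=C: 1 × 633 = 633
  O=O: 6 × 513 = 3078
  Σ(broken) = 7605 kJ
Bonds formed (products):
  C=O: 8 × 810 = 6480
  O-H: 8 × 474 = 3792
  Σ(formed) = 10272 kJ
ΔH = Σ(broken) − Σ(formed) = 7605 − 10272 = −2667 kJ

ΔH ≈ −2667 kJ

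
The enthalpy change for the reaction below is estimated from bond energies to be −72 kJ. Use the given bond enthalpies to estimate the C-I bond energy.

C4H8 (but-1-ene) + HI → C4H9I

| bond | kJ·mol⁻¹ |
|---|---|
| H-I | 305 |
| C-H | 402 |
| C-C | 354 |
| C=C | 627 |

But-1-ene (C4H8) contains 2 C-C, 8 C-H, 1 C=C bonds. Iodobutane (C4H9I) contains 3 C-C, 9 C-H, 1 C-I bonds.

Let D be the C-I bond energy.
Σ(broken) = 2×354 + 8×402 + 1×627 + 1×305 = 4856
Σ(formed) = 3×354 + 9×402 + 1×D = 4680 + D
ΔH = Σ(broken) − Σ(formed) = (4856) − (4680 + D) = +176 − D
Setting this equal to −72 kJ gives D = 248 kJ/mol.

D(C-I) ≈ 248 kJ/mol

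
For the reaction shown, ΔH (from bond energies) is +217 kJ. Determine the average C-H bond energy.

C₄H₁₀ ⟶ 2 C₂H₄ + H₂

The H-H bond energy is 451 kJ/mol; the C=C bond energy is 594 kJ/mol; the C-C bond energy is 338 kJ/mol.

D(C-H) ≈ 421 kJ/mol

Let D be the C-H bond energy.
Σ(broken) = 3×338 + 10×D = 1014 + 10D
Σ(formed) = 8×D + 2×594 + 1×451 = 1639 + 8D
ΔH = Σ(broken) − Σ(formed) = (1014 + 10D) − (1639 + 8D) = −625 + 2D
Setting this equal to +217 kJ gives 2D = 842, so D = 421 kJ/mol.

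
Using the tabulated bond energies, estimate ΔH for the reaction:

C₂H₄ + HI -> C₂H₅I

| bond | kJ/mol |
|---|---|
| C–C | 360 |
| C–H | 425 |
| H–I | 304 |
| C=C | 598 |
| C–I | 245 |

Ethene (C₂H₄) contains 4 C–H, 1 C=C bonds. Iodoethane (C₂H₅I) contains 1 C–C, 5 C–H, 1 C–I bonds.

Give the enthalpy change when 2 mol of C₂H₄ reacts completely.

Bonds broken (reactants):
  C–H: 4 × 425 = 1700
  C=C: 1 × 598 = 598
  H–I: 1 × 304 = 304
  Σ(broken) = 2602 kJ
Bonds formed (products):
  C–C: 1 × 360 = 360
  C–H: 5 × 425 = 2125
  C–I: 1 × 245 = 245
  Σ(formed) = 2730 kJ
ΔH = Σ(broken) − Σ(formed) = 2602 − 2730 = −128 kJ
For 2× the reaction as written: 2 × (−128) = −256 kJ

ΔH = −256 kJ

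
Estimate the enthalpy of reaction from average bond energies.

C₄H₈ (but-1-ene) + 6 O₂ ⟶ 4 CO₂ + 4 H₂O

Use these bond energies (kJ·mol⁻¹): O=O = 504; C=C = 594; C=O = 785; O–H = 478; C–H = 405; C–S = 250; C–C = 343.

ΔH ≈ −2560 kJ

Bonds broken (reactants):
  C–C: 2 × 343 = 686
  C–H: 8 × 405 = 3240
  C=C: 1 × 594 = 594
  O=O: 6 × 504 = 3024
  Σ(broken) = 7544 kJ
Bonds formed (products):
  C=O: 8 × 785 = 6280
  O–H: 8 × 478 = 3824
  Σ(formed) = 10104 kJ
ΔH = Σ(broken) − Σ(formed) = 7544 − 10104 = −2560 kJ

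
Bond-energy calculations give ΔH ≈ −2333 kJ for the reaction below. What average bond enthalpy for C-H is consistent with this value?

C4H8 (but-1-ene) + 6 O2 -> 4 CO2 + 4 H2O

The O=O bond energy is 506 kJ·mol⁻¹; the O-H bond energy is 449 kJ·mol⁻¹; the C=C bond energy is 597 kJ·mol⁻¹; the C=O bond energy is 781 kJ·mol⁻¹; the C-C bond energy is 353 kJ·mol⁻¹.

Let D be the C-H bond energy.
Σ(broken) = 2×353 + 8×D + 1×597 + 6×506 = 4339 + 8D
Σ(formed) = 8×781 + 8×449 = 9840
ΔH = Σ(broken) − Σ(formed) = (4339 + 8D) − (9840) = −5501 + 8D
Setting this equal to −2333 kJ gives 8D = 3168, so D = 396 kJ/mol.

D(C-H) ≈ 396 kJ/mol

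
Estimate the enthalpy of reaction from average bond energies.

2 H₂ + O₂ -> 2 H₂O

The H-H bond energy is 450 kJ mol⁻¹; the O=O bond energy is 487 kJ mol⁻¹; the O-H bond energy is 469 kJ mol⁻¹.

ΔH ≈ −489 kJ

Bonds broken (reactants):
  H-H: 2 × 450 = 900
  O=O: 1 × 487 = 487
  Σ(broken) = 1387 kJ
Bonds formed (products):
  O-H: 4 × 469 = 1876
  Σ(formed) = 1876 kJ
ΔH = Σ(broken) − Σ(formed) = 1387 − 1876 = −489 kJ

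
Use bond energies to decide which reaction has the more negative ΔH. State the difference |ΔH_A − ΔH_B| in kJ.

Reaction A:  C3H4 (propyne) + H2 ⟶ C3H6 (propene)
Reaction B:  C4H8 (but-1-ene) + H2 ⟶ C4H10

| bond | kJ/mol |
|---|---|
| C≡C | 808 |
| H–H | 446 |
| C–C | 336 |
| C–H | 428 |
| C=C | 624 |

Reaction A, by 104 kJ

Reaction A:
  Bonds broken (reactants):
    C≡C: 1 × 808 = 808
    C–C: 1 × 336 = 336
    C–H: 4 × 428 = 1712
    H–H: 1 × 446 = 446
    Σ(broken) = 3302 kJ
  Bonds formed (products):
    C–C: 1 × 336 = 336
    C–H: 6 × 428 = 2568
    C=C: 1 × 624 = 624
    Σ(formed) = 3528 kJ
  ΔH_A = 3302 − 3528 = −226 kJ
Reaction B:
  Bonds broken (reactants):
    C–C: 2 × 336 = 672
    C–H: 8 × 428 = 3424
    C=C: 1 × 624 = 624
    H–H: 1 × 446 = 446
    Σ(broken) = 5166 kJ
  Bonds formed (products):
    C–C: 3 × 336 = 1008
    C–H: 10 × 428 = 4280
    Σ(formed) = 5288 kJ
  ΔH_B = 5166 − 5288 = −122 kJ
ΔH_A − ΔH_B = −104 kJ, so reaction A has the more negative ΔH; |ΔH_A − ΔH_B| = 104 kJ.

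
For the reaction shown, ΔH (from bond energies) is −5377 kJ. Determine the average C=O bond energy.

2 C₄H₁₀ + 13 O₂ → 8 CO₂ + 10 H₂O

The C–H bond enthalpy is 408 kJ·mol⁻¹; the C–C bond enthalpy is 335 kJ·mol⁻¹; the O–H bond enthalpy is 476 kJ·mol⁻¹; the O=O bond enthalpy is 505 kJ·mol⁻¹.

Let D be the C=O bond energy.
Σ(broken) = 6×335 + 20×408 + 13×505 = 16735
Σ(formed) = 16×D + 20×476 = 9520 + 16D
ΔH = Σ(broken) − Σ(formed) = (16735) − (9520 + 16D) = +7215 − 16D
Setting this equal to −5377 kJ gives 16D = 12592, so D = 787 kJ/mol.

D(C=O) ≈ 787 kJ/mol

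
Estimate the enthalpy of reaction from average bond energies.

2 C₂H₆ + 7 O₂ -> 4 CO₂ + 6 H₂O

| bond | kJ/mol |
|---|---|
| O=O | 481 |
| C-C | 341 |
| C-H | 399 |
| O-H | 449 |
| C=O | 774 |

ΔH ≈ −2743 kJ

Bonds broken (reactants):
  C-C: 2 × 341 = 682
  C-H: 12 × 399 = 4788
  O=O: 7 × 481 = 3367
  Σ(broken) = 8837 kJ
Bonds formed (products):
  C=O: 8 × 774 = 6192
  O-H: 12 × 449 = 5388
  Σ(formed) = 11580 kJ
ΔH = Σ(broken) − Σ(formed) = 8837 − 11580 = −2743 kJ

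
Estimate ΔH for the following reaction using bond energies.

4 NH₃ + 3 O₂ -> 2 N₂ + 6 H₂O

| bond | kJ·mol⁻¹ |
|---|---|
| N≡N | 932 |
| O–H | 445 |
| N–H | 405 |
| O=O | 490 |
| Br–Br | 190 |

Bonds broken (reactants):
  N–H: 12 × 405 = 4860
  O=O: 3 × 490 = 1470
  Σ(broken) = 6330 kJ
Bonds formed (products):
  N≡N: 2 × 932 = 1864
  O–H: 12 × 445 = 5340
  Σ(formed) = 7204 kJ
ΔH = Σ(broken) − Σ(formed) = 6330 − 7204 = −874 kJ

ΔH ≈ −874 kJ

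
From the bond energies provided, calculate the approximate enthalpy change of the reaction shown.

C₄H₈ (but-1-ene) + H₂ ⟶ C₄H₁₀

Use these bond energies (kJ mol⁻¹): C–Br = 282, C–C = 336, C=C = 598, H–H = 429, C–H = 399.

ΔH ≈ −107 kJ

Bonds broken (reactants):
  C–C: 2 × 336 = 672
  C–H: 8 × 399 = 3192
  C=C: 1 × 598 = 598
  H–H: 1 × 429 = 429
  Σ(broken) = 4891 kJ
Bonds formed (products):
  C–C: 3 × 336 = 1008
  C–H: 10 × 399 = 3990
  Σ(formed) = 4998 kJ
ΔH = Σ(broken) − Σ(formed) = 4891 − 4998 = −107 kJ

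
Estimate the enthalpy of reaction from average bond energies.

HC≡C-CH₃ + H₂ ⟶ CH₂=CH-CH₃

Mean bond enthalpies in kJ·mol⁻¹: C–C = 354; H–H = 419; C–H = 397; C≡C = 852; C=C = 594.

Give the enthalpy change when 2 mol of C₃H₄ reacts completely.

ΔH = −234 kJ

Bonds broken (reactants):
  C≡C: 1 × 852 = 852
  C–C: 1 × 354 = 354
  C–H: 4 × 397 = 1588
  H–H: 1 × 419 = 419
  Σ(broken) = 3213 kJ
Bonds formed (products):
  C–C: 1 × 354 = 354
  C–H: 6 × 397 = 2382
  C=C: 1 × 594 = 594
  Σ(formed) = 3330 kJ
ΔH = Σ(broken) − Σ(formed) = 3213 − 3330 = −117 kJ
For 2× the reaction as written: 2 × (−117) = −234 kJ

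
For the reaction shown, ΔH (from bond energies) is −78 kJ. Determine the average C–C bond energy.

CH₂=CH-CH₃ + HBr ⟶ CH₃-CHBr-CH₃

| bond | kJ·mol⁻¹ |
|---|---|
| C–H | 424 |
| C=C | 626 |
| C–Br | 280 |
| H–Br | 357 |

Let D be the C–C bond energy.
Σ(broken) = 1×D + 6×424 + 1×626 + 1×357 = 3527 + D
Σ(formed) = 1×280 + 2×D + 7×424 = 3248 + 2D
ΔH = Σ(broken) − Σ(formed) = (3527 + D) − (3248 + 2D) = +279 − D
Setting this equal to −78 kJ gives D = 357 kJ/mol.

D(C–C) ≈ 357 kJ/mol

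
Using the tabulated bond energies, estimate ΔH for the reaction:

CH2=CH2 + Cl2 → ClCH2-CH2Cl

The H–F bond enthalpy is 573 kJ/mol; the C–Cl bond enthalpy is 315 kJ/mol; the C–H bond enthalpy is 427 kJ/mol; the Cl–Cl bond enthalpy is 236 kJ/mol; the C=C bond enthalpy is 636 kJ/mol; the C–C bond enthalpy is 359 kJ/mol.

ΔH ≈ −117 kJ

Bonds broken (reactants):
  C–H: 4 × 427 = 1708
  C=C: 1 × 636 = 636
  Cl–Cl: 1 × 236 = 236
  Σ(broken) = 2580 kJ
Bonds formed (products):
  C–C: 1 × 359 = 359
  C–Cl: 2 × 315 = 630
  C–H: 4 × 427 = 1708
  Σ(formed) = 2697 kJ
ΔH = Σ(broken) − Σ(formed) = 2580 − 2697 = −117 kJ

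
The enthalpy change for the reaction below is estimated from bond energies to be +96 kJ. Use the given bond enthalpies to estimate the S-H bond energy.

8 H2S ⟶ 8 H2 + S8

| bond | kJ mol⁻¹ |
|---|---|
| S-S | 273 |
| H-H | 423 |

D(S-H) ≈ 354 kJ/mol

Let D be the S-H bond energy.
Σ(broken) = 16×D = 16D
Σ(formed) = 8×423 + 8×273 = 5568
ΔH = Σ(broken) − Σ(formed) = (16D) − (5568) = −5568 + 16D
Setting this equal to +96 kJ gives 16D = 5664, so D = 354 kJ/mol.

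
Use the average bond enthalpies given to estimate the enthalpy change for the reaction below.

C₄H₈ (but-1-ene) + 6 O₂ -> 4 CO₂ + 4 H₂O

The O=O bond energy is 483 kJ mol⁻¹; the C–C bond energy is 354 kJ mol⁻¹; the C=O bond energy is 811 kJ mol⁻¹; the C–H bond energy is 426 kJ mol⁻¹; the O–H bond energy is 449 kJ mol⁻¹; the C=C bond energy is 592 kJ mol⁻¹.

Bonds broken (reactants):
  C–C: 2 × 354 = 708
  C–H: 8 × 426 = 3408
  C=C: 1 × 592 = 592
  O=O: 6 × 483 = 2898
  Σ(broken) = 7606 kJ
Bonds formed (products):
  C=O: 8 × 811 = 6488
  O–H: 8 × 449 = 3592
  Σ(formed) = 10080 kJ
ΔH = Σ(broken) − Σ(formed) = 7606 − 10080 = −2474 kJ

ΔH ≈ −2474 kJ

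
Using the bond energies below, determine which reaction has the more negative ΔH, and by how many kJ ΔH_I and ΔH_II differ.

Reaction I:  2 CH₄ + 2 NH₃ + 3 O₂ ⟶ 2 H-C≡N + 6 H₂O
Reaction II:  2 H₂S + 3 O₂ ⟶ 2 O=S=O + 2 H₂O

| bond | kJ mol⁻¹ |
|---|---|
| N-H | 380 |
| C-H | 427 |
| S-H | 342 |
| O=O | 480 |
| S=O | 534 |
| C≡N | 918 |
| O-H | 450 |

Reaction I:
  Bonds broken (reactants):
    C-H: 8 × 427 = 3416
    N-H: 6 × 380 = 2280
    O=O: 3 × 480 = 1440
    Σ(broken) = 7136 kJ
  Bonds formed (products):
    C≡N: 2 × 918 = 1836
    C-H: 2 × 427 = 854
    O-H: 12 × 450 = 5400
    Σ(formed) = 8090 kJ
  ΔH_I = 7136 − 8090 = −954 kJ
Reaction II:
  Bonds broken (reactants):
    O=O: 3 × 480 = 1440
    S-H: 4 × 342 = 1368
    Σ(broken) = 2808 kJ
  Bonds formed (products):
    O-H: 4 × 450 = 1800
    S=O: 4 × 534 = 2136
    Σ(formed) = 3936 kJ
  ΔH_II = 2808 − 3936 = −1128 kJ
ΔH_I − ΔH_II = +174 kJ, so reaction II has the more negative ΔH; |ΔH_I − ΔH_II| = 174 kJ.

Reaction II, by 174 kJ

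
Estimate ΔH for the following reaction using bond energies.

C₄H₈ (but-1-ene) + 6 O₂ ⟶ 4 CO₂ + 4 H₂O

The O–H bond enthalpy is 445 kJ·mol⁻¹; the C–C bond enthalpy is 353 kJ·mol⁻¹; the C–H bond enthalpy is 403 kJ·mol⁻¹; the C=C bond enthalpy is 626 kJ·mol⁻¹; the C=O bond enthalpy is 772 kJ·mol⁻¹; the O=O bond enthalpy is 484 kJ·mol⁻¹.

Bonds broken (reactants):
  C–C: 2 × 353 = 706
  C–H: 8 × 403 = 3224
  C=C: 1 × 626 = 626
  O=O: 6 × 484 = 2904
  Σ(broken) = 7460 kJ
Bonds formed (products):
  C=O: 8 × 772 = 6176
  O–H: 8 × 445 = 3560
  Σ(formed) = 9736 kJ
ΔH = Σ(broken) − Σ(formed) = 7460 − 9736 = −2276 kJ

ΔH ≈ −2276 kJ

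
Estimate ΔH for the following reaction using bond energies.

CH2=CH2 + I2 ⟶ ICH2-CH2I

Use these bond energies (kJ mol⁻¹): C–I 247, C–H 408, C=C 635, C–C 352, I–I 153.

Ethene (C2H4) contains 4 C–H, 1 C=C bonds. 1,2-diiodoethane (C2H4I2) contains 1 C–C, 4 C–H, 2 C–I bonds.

ΔH ≈ −58 kJ

Bonds broken (reactants):
  C–H: 4 × 408 = 1632
  C=C: 1 × 635 = 635
  I–I: 1 × 153 = 153
  Σ(broken) = 2420 kJ
Bonds formed (products):
  C–C: 1 × 352 = 352
  C–H: 4 × 408 = 1632
  C–I: 2 × 247 = 494
  Σ(formed) = 2478 kJ
ΔH = Σ(broken) − Σ(formed) = 2420 − 2478 = −58 kJ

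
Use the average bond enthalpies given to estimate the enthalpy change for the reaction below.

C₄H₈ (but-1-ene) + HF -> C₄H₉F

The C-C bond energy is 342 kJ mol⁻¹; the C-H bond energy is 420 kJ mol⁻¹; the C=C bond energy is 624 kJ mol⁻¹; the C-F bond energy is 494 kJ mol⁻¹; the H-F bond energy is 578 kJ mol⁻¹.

ΔH ≈ −54 kJ

Bonds broken (reactants):
  C-C: 2 × 342 = 684
  C-H: 8 × 420 = 3360
  C=C: 1 × 624 = 624
  H-F: 1 × 578 = 578
  Σ(broken) = 5246 kJ
Bonds formed (products):
  C-C: 3 × 342 = 1026
  C-F: 1 × 494 = 494
  C-H: 9 × 420 = 3780
  Σ(formed) = 5300 kJ
ΔH = Σ(broken) − Σ(formed) = 5246 − 5300 = −54 kJ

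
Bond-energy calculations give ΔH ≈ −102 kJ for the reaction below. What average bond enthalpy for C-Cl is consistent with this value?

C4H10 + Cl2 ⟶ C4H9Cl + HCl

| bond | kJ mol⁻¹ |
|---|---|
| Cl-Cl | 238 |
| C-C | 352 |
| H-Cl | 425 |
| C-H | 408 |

D(C-Cl) ≈ 323 kJ/mol

Let D be the C-Cl bond energy.
Σ(broken) = 3×352 + 10×408 + 1×238 = 5374
Σ(formed) = 3×352 + 1×D + 9×408 + 1×425 = 5153 + D
ΔH = Σ(broken) − Σ(formed) = (5374) − (5153 + D) = +221 − D
Setting this equal to −102 kJ gives D = 323 kJ/mol.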